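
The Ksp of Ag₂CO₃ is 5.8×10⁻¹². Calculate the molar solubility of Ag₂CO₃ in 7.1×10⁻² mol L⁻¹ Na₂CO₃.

4.5×10⁻⁶ M

Ag₂CO₃(s) ⇌ 2 Ag⁺(aq) + CO₃²⁻(aq)
CO₃²⁻ is already present at 7.1×10⁻² mol L⁻¹. If s mol/L of Ag₂CO₃ dissolves, [Ag⁺] = 2s while [CO₃²⁻] ≈ 7.1×10⁻² mol L⁻¹.
Ksp = [Ag⁺]^2[CO₃²⁻] = (2s)^2(7.1×10⁻²)
(2s)^2 = 5.8×10⁻¹² / (7.1×10⁻²) = 8.2×10⁻¹¹
s = 4.5×10⁻⁶ mol L⁻¹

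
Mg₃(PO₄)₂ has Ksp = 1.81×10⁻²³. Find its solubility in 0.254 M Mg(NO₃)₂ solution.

1.66×10⁻¹¹ M

Mg₃(PO₄)₂(s) ⇌ 3 Mg²⁺(aq) + 2 PO₄³⁻(aq)
Mg²⁺ is already present at 0.254 M. If s mol/L of Mg₃(PO₄)₂ dissolves, [PO₄³⁻] = 2s while [Mg²⁺] ≈ 0.254 M.
Ksp = [Mg²⁺]^3[PO₄³⁻]^2 = (0.254)^3(2s)^2
(2s)^2 = 1.81×10⁻²³ / (0.254)^3 = 1.10×10⁻²¹
s = 1.66×10⁻¹¹ M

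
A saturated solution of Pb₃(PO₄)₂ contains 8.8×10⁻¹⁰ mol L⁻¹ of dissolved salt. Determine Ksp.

Ksp = 5.7×10⁻⁴⁴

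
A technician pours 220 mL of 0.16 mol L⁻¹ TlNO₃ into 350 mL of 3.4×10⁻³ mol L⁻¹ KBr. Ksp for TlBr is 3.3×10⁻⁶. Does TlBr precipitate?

After mixing, V = 220 mL + 350 mL = 570 mL.
[Tl⁺] = (0.16)(220)/570 = 6.2×10⁻² mol L⁻¹
[Br⁻] = (3.4×10⁻³)(350)/570 = 2.1×10⁻³ mol L⁻¹
Q = [Tl⁺][Br⁻] = 1.3×10⁻⁴
Q = 1.3×10⁻⁴ > Ksp = 3.3×10⁻⁶, so the solution is supersaturated and TlBr precipitates.

Yes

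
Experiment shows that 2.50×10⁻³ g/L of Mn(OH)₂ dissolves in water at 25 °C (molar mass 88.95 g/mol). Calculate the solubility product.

s = (2.50×10⁻³ g L⁻¹)/(88.95 g mol⁻¹) = 2.8106×10⁻⁵ M
Mn(OH)₂(s) ⇌ Mn²⁺(aq) + 2 OH⁻(aq)
If s mol/L of Mn(OH)₂ dissolves, [Mn²⁺] = s and [OH⁻] = 2s.
Ksp = [Mn²⁺][OH⁻]^2 = s · (2s)^2 = 4s^3
Ksp = 4 × (2.8106×10⁻⁵)^3 = 8.88×10⁻¹⁴

Ksp = 8.88×10⁻¹⁴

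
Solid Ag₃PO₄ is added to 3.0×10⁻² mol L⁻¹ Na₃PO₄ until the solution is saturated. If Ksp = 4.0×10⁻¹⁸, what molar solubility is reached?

Ag₃PO₄(s) ⇌ 3 Ag⁺(aq) + PO₄³⁻(aq)
With PO₄³⁻ already at 3.0×10⁻² mol L⁻¹ and s small, take [PO₄³⁻] ≈ 3.0×10⁻² mol L⁻¹ and [Ag⁺] = 3s.
Ksp = [Ag⁺]^3[PO₄³⁻] = (3s)^3(3.0×10⁻²)
(3s)^3 = 4.0×10⁻¹⁸ / (3.0×10⁻²) = 1.3×10⁻¹⁶
s = 1.7×10⁻⁶ mol L⁻¹

1.7×10⁻⁶ M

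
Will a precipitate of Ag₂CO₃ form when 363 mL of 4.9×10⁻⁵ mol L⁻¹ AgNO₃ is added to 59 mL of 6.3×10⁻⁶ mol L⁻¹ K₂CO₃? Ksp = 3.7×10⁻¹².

No

After mixing, V = 363 mL + 59 mL = 422 mL.
[Ag⁺] = (4.9×10⁻⁵)(363)/422 = 4.2×10⁻⁵ mol L⁻¹
[CO₃²⁻] = (6.3×10⁻⁶)(59)/422 = 8.8×10⁻⁷ mol L⁻¹
Q = [Ag⁺]^2[CO₃²⁻] = 1.6×10⁻¹⁵
Since Q (1.6×10⁻¹⁵) is less than Ksp (3.7×10⁻¹²), no Ag₂CO₃ precipitates.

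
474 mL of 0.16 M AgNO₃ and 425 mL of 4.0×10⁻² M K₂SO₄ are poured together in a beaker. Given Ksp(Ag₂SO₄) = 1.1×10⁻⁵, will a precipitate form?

Yes

After mixing, V = 474 mL + 425 mL = 899 mL.
[Ag⁺] = (0.16)(474)/899 = 8.4×10⁻² M
[SO₄²⁻] = (4.0×10⁻²)(425)/899 = 1.9×10⁻² M
Q = [Ag⁺]^2[SO₄²⁻] = 1.3×10⁻⁴
Q = 1.3×10⁻⁴ > Ksp = 1.1×10⁻⁵, so the solution is supersaturated and Ag₂SO₄ precipitates.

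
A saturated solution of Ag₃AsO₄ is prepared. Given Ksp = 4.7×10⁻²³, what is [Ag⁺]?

3.4×10⁻⁶ M

Ag₃AsO₄(s) ⇌ 3 Ag⁺(aq) + AsO₄³⁻(aq)
Call the molar solubility s, so that [Ag⁺] = 3s and [AsO₄³⁻] = s.
Ksp = [Ag⁺]^3[AsO₄³⁻] = (3s)^3 · s = 27s^4 = 4.7×10⁻²³
s = 1.1×10⁻⁶ mol L⁻¹
[Ag⁺] = 3s = 3.4×10⁻⁶ mol L⁻¹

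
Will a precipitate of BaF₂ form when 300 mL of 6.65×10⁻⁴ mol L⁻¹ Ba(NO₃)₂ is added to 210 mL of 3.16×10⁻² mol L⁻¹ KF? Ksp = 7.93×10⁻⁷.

No

Total volume after mixing = 300 + 210 = 510 mL.
[Ba²⁺] = (6.65×10⁻⁴)(300)/510 = 3.91×10⁻⁴ mol L⁻¹
[F⁻] = (3.16×10⁻²)(210)/510 = 1.30×10⁻² mol L⁻¹
Q = [Ba²⁺][F⁻]^2 = 6.62×10⁻⁸
Q = 6.62×10⁻⁸ < Ksp = 7.93×10⁻⁷, so the solution is unsaturated and no precipitate forms.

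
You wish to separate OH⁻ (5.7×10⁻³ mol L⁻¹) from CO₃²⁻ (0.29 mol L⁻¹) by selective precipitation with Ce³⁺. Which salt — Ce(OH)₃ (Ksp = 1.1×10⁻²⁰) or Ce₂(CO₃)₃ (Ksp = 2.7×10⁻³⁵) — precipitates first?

Ce₂(CO₃)₃

Precipitation begins when Q = Ksp.
For Ce(OH)₃: [Ce³⁺] = (Ksp/[OH⁻]^3) = 5.9×10⁻¹⁴ mol L⁻¹
For Ce₂(CO₃)₃: [Ce³⁺] = (Ksp/[CO₃²⁻]^3)^(1/2) = 3.3×10⁻¹⁷ mol L⁻¹
Since Ce₂(CO₃)₃ needs less Ce³⁺ to reach saturation, it precipitates first.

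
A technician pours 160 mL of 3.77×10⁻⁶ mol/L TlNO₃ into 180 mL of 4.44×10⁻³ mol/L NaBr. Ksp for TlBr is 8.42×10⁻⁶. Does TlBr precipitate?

No

The combined volume is 340 mL.
[Tl⁺] = (3.77×10⁻⁶)(160)/340 = 1.77×10⁻⁶ mol/L
[Br⁻] = (4.44×10⁻³)(180)/340 = 2.35×10⁻³ mol/L
Q = [Tl⁺][Br⁻] = 4.17×10⁻⁹
Since Q (4.17×10⁻⁹) is less than Ksp (8.42×10⁻⁶), no TlBr precipitates.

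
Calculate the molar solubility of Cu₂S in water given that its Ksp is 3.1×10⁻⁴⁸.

9.2×10⁻¹⁷ M

Cu₂S(s) ⇌ 2 Cu⁺(aq) + S²⁻(aq)
Let s be the molar solubility. Then [Cu⁺] = 2s and [S²⁻] = s.
Ksp = [Cu⁺]^2[S²⁻] = (2s)^2 · s = 4s^3
4s^3 = 3.1×10⁻⁴⁸  ⇒  s^3 = 7.8×10⁻⁴⁹
s = 9.2×10⁻¹⁷ mol/L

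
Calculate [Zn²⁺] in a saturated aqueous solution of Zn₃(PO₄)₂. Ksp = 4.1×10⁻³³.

Zn₃(PO₄)₂(s) ⇌ 3 Zn²⁺(aq) + 2 PO₄³⁻(aq)
If s mol/L of Zn₃(PO₄)₂ dissolves, [Zn²⁺] = 3s and [PO₄³⁻] = 2s.
Ksp = [Zn²⁺]^3[PO₄³⁻]^2 = (3s)^3 · (2s)^2 = 108s^5 = 4.1×10⁻³³
s = 1.3×10⁻⁷ mol L⁻¹
[Zn²⁺] = 3s = 3.9×10⁻⁷ mol L⁻¹

3.9×10⁻⁷ M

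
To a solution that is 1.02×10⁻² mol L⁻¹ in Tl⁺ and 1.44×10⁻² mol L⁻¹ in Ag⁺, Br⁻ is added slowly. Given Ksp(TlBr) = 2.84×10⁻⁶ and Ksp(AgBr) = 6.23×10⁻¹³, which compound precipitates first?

AgBr

Precipitation of each salt begins when its ion product equals Ksp.
For TlBr: [Br⁻] = (Ksp/[Tl⁺]) = 2.78×10⁻⁴ mol L⁻¹
For AgBr: [Br⁻] = (Ksp/[Ag⁺]) = 4.33×10⁻¹¹ mol L⁻¹
Since AgBr needs less Br⁻ to reach saturation, it precipitates first.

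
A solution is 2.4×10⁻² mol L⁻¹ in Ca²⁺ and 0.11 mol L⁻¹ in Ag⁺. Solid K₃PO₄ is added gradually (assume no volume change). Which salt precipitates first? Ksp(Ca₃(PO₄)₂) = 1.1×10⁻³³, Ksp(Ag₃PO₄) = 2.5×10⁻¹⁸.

Ag₃PO₄

Precipitation of each salt begins when its ion product equals Ksp.
For Ca₃(PO₄)₂: [PO₄³⁻] = (Ksp/[Ca²⁺]^3)^(1/2) = 8.9×10⁻¹⁵ mol L⁻¹
For Ag₃PO₄: [PO₄³⁻] = (Ksp/[Ag⁺]^3) = 1.9×10⁻¹⁵ mol L⁻¹
Since Ag₃PO₄ needs less PO₄³⁻ to reach saturation, it precipitates first.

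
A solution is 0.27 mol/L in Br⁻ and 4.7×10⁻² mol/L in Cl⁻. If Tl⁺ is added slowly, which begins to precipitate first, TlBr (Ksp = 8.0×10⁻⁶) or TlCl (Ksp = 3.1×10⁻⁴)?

The threshold for precipitation is Q = Ksp.
For TlBr: [Tl⁺] = (Ksp/[Br⁻]) = 3.0×10⁻⁵ mol/L
For TlCl: [Tl⁺] = (Ksp/[Cl⁻]) = 6.6×10⁻³ mol/L
The smaller threshold [Tl⁺] is reached first, so TlBr precipitates first.

TlBr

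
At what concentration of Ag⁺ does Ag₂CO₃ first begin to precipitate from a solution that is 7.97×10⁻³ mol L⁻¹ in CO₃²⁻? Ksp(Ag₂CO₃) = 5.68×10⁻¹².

2.67×10⁻⁵ M

A salt starts to precipitate once the ion product Q reaches its Ksp.
Ag₂CO₃(s) ⇌ 2 Ag⁺(aq) + CO₃²⁻(aq)
Ksp = [Ag⁺]^2[CO₃²⁻] = [Ag⁺]^2(7.97×10⁻³)
[Ag⁺]^2 = 5.68×10⁻¹² / (7.97×10⁻³) = 7.13×10⁻¹⁰
[Ag⁺] = 2.67×10⁻⁵ mol L⁻¹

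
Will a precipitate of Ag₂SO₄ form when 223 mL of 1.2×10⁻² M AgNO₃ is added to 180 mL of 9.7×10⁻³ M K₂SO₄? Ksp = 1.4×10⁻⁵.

No

Total volume after mixing = 223 + 180 = 403 mL.
[Ag⁺] = (1.2×10⁻²)(223)/403 = 6.6×10⁻³ M
[SO₄²⁻] = (9.7×10⁻³)(180)/403 = 4.3×10⁻³ M
Q = [Ag⁺]^2[SO₄²⁻] = 1.9×10⁻⁷
Q = 1.9×10⁻⁷ < Ksp = 1.4×10⁻⁵, so the solution is unsaturated and no precipitate forms.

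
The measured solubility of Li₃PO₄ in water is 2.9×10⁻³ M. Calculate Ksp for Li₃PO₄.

Li₃PO₄(s) ⇌ 3 Li⁺(aq) + PO₄³⁻(aq)
Let s be the molar solubility. Then [Li⁺] = 3s and [PO₄³⁻] = s.
Ksp = [Li⁺]^3[PO₄³⁻] = (3s)^3 · s = 27s^4
Ksp = 27 × (2.9×10⁻³)^4 = 1.9×10⁻⁹

Ksp = 1.9×10⁻⁹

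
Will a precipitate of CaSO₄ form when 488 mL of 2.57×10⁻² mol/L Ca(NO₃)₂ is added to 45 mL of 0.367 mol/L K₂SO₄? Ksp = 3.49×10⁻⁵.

Yes

After mixing, V = 488 mL + 45 mL = 533 mL.
[Ca²⁺] = (2.57×10⁻²)(488)/533 = 2.35×10⁻² mol/L
[SO₄²⁻] = (0.367)(45)/533 = 3.10×10⁻² mol/L
Q = [Ca²⁺][SO₄²⁻] = 7.29×10⁻⁴
Because Q > Ksp (7.29×10⁻⁴ vs 3.49×10⁻⁵), a precipitate of CaSO₄ forms.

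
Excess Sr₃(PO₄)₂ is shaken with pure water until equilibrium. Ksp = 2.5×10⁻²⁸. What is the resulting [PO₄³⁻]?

2.4×10⁻⁶ M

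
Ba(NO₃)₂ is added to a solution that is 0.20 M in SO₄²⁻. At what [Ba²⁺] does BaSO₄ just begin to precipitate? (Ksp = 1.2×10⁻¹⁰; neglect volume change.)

6.0×10⁻¹⁰ M

Precipitation of each salt begins when its ion product equals Ksp.
BaSO₄(s) ⇌ Ba²⁺(aq) + SO₄²⁻(aq)
Ksp = [Ba²⁺][SO₄²⁻] = [Ba²⁺](0.20)
[Ba²⁺] = 1.2×10⁻¹⁰ / (0.20) = 6.0×10⁻¹⁰
[Ba²⁺] = 6.0×10⁻¹⁰ M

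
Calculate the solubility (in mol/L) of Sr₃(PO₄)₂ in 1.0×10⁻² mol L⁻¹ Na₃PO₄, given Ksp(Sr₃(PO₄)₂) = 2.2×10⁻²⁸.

4.3×10⁻⁹ M

Sr₃(PO₄)₂(s) ⇌ 3 Sr²⁺(aq) + 2 PO₄³⁻(aq)
With PO₄³⁻ already at 1.0×10⁻² mol L⁻¹ and s small, take [PO₄³⁻] ≈ 1.0×10⁻² mol L⁻¹ and [Sr²⁺] = 3s.
Ksp = [Sr²⁺]^3[PO₄³⁻]^2 = (3s)^3(1.0×10⁻²)^2
(3s)^3 = 2.2×10⁻²⁸ / (1.0×10⁻²)^2 = 2.2×10⁻²⁴
s = 4.3×10⁻⁹ mol L⁻¹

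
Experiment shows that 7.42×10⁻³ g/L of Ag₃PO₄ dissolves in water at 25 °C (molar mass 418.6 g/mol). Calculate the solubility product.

Molar solubility s = (7.42×10⁻³ g/L) / (418.6 g/mol) = 1.7726×10⁻⁵ mol/L
Ag₃PO₄(s) ⇌ 3 Ag⁺(aq) + PO₄³⁻(aq)
If s mol/L of Ag₃PO₄ dissolves, [Ag⁺] = 3s and [PO₄³⁻] = s.
Ksp = [Ag⁺]^3[PO₄³⁻] = (3s)^3 · s = 27s^4
Ksp = 27 × (1.7726×10⁻⁵)^4 = 2.67×10⁻¹⁸

Ksp = 2.67×10⁻¹⁸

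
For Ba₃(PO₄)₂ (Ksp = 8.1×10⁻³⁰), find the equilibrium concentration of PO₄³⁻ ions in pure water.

Ba₃(PO₄)₂(s) ⇌ 3 Ba²⁺(aq) + 2 PO₄³⁻(aq)
If s mol/L of Ba₃(PO₄)₂ dissolves, [Ba²⁺] = 3s and [PO₄³⁻] = 2s.
Ksp = [Ba²⁺]^3[PO₄³⁻]^2 = (3s)^3 · (2s)^2 = 108s^5 = 8.1×10⁻³⁰
s = 6.0×10⁻⁷ M
[PO₄³⁻] = 2s = 1.2×10⁻⁶ M

1.2×10⁻⁶ M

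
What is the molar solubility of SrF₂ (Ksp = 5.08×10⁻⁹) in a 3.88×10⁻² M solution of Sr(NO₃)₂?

SrF₂(s) ⇌ Sr²⁺(aq) + 2 F⁻(aq)
Sr²⁺ is already present at 3.88×10⁻² M. If s mol/L of SrF₂ dissolves, [F⁻] = 2s while [Sr²⁺] ≈ 3.88×10⁻² M.
Ksp = [Sr²⁺][F⁻]^2 = (3.88×10⁻²)(2s)^2
(2s)^2 = 5.08×10⁻⁹ / (3.88×10⁻²) = 1.31×10⁻⁷
s = 1.81×10⁻⁴ M

1.81×10⁻⁴ M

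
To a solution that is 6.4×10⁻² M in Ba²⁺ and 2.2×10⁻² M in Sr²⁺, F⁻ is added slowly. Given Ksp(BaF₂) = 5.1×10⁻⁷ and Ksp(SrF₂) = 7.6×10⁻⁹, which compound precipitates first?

Precipitation of each salt begins when its ion product equals Ksp.
For BaF₂: [F⁻] = (Ksp/[Ba²⁺])^(1/2) = 2.8×10⁻³ M
For SrF₂: [F⁻] = (Ksp/[Sr²⁺])^(1/2) = 5.9×10⁻⁴ M
Since SrF₂ needs less F⁻ to reach saturation, it precipitates first.

SrF₂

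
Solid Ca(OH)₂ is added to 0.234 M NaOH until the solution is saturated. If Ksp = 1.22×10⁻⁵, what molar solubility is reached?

Ca(OH)₂(s) ⇌ Ca²⁺(aq) + 2 OH⁻(aq)
With OH⁻ already at 0.234 M and s small, take [OH⁻] ≈ 0.234 M and [Ca²⁺] = s.
Ksp = [Ca²⁺][OH⁻]^2 = s(0.234)^2
s = 1.22×10⁻⁵ / (0.234)^2 = 2.23×10⁻⁴
s = 2.23×10⁻⁴ M

2.23×10⁻⁴ M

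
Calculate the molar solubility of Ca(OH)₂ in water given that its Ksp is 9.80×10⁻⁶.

1.35×10⁻² M

Ca(OH)₂(s) ⇌ Ca²⁺(aq) + 2 OH⁻(aq)
Call the molar solubility s, so that [Ca²⁺] = s and [OH⁻] = 2s.
Ksp = [Ca²⁺][OH⁻]^2 = s · (2s)^2 = 4s^3
4s^3 = 9.80×10⁻⁶  ⇒  s^3 = 2.45×10⁻⁶
s = (2.45×10⁻⁶)^(1/3) = 1.35×10⁻² mol L⁻¹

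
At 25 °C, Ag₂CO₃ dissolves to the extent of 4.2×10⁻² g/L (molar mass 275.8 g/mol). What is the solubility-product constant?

Ksp = 1.4×10⁻¹¹

s = (4.2×10⁻² g L⁻¹)/(275.8 g mol⁻¹) = 1.523×10⁻⁴ M
Ag₂CO₃(s) ⇌ 2 Ag⁺(aq) + CO₃²⁻(aq)
Call the molar solubility s, so that [Ag⁺] = 2s and [CO₃²⁻] = s.
Ksp = [Ag⁺]^2[CO₃²⁻] = (2s)^2 · s = 4s^3
Ksp = 4 × (1.523×10⁻⁴)^3 = 1.4×10⁻¹¹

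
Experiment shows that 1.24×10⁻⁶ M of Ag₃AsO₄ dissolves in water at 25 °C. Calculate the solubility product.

Ag₃AsO₄(s) ⇌ 3 Ag⁺(aq) + AsO₄³⁻(aq)
Call the molar solubility s, so that [Ag⁺] = 3s and [AsO₄³⁻] = s.
Ksp = [Ag⁺]^3[AsO₄³⁻] = (3s)^3 · s = 27s^4
Ksp = 27 × (1.24×10⁻⁶)^4 = 6.38×10⁻²³

Ksp = 6.38×10⁻²³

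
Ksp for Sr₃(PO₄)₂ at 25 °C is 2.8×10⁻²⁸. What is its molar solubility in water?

Sr₃(PO₄)₂(s) ⇌ 3 Sr²⁺(aq) + 2 PO₄³⁻(aq)
If s mol/L of Sr₃(PO₄)₂ dissolves, [Sr²⁺] = 3s and [PO₄³⁻] = 2s.
Ksp = [Sr²⁺]^3[PO₄³⁻]^2 = (3s)^3 · (2s)^2 = 108s^5
108s^5 = 2.8×10⁻²⁸  ⇒  s^5 = 2.6×10⁻³⁰
Taking the 5th root, s = 1.2×10⁻⁶ mol L⁻¹.

1.2×10⁻⁶ M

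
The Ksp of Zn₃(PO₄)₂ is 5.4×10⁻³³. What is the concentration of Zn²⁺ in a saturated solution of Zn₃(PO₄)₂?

Zn₃(PO₄)₂(s) ⇌ 3 Zn²⁺(aq) + 2 PO₄³⁻(aq)
With molar solubility s: [Zn²⁺] = 3s, [PO₄³⁻] = 2s.
Ksp = [Zn²⁺]^3[PO₄³⁻]^2 = (3s)^3 · (2s)^2 = 108s^5 = 5.4×10⁻³³
s = 1.4×10⁻⁷ mol L⁻¹
[Zn²⁺] = 3s = 4.1×10⁻⁷ mol L⁻¹

4.1×10⁻⁷ M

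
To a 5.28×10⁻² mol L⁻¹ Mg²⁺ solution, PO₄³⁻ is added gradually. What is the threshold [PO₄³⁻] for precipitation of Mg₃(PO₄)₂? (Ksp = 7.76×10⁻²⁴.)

A salt starts to precipitate once the ion product Q reaches its Ksp.
Mg₃(PO₄)₂(s) ⇌ 3 Mg²⁺(aq) + 2 PO₄³⁻(aq)
Ksp = [Mg²⁺]^3[PO₄³⁻]^2 = [PO₄³⁻]^2(5.28×10⁻²)^3
[PO₄³⁻]^2 = 7.76×10⁻²⁴ / (5.28×10⁻²)^3 = 5.27×10⁻²⁰
[PO₄³⁻] = 2.30×10⁻¹⁰ mol L⁻¹

2.30×10⁻¹⁰ M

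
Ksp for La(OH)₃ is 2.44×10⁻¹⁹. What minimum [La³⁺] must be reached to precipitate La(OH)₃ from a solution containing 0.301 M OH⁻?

8.95×10⁻¹⁸ M

Each salt precipitates once Q = Ksp for that salt.
La(OH)₃(s) ⇌ La³⁺(aq) + 3 OH⁻(aq)
Ksp = [La³⁺][OH⁻]^3 = [La³⁺](0.301)^3
[La³⁺] = 2.44×10⁻¹⁹ / (0.301)^3 = 8.95×10⁻¹⁸
[La³⁺] = 8.95×10⁻¹⁸ M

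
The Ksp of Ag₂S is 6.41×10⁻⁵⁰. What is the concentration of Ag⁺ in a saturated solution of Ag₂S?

Ag₂S(s) ⇌ 2 Ag⁺(aq) + S²⁻(aq)
With molar solubility s: [Ag⁺] = 2s, [S²⁻] = s.
Ksp = [Ag⁺]^2[S²⁻] = (2s)^2 · s = 4s^3 = 6.41×10⁻⁵⁰
s = 2.52×10⁻¹⁷ mol L⁻¹
[Ag⁺] = 2s = 5.04×10⁻¹⁷ mol L⁻¹

5.04×10⁻¹⁷ M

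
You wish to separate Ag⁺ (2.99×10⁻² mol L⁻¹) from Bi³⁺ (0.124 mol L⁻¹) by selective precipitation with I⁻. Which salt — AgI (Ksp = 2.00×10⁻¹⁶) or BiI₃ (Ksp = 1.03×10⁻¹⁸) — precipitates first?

AgI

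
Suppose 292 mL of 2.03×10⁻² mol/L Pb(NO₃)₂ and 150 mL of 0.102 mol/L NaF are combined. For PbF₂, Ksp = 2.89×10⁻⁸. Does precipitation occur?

Yes

The combined volume is 442 mL.
[Pb²⁺] = (2.03×10⁻²)(292)/442 = 1.34×10⁻² mol/L
[F⁻] = (0.102)(150)/442 = 3.46×10⁻² mol/L
Q = [Pb²⁺][F⁻]^2 = 1.61×10⁻⁵
Because Q > Ksp (1.61×10⁻⁵ vs 2.89×10⁻⁸), a precipitate of PbF₂ forms.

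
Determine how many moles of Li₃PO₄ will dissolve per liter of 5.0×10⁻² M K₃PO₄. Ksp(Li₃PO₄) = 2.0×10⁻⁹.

1.1×10⁻³ M

Li₃PO₄(s) ⇌ 3 Li⁺(aq) + PO₄³⁻(aq)
PO₄³⁻ is already present at 5.0×10⁻² M. If s mol/L of Li₃PO₄ dissolves, [Li⁺] = 3s while [PO₄³⁻] ≈ 5.0×10⁻² M.
Ksp = [Li⁺]^3[PO₄³⁻] = (3s)^3(5.0×10⁻²)
(3s)^3 = 2.0×10⁻⁹ / (5.0×10⁻²) = 4.0×10⁻⁸
s = 1.1×10⁻³ M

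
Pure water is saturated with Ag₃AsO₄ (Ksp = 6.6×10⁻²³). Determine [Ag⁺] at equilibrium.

Ag₃AsO₄(s) ⇌ 3 Ag⁺(aq) + AsO₄³⁻(aq)
If s mol/L of Ag₃AsO₄ dissolves, [Ag⁺] = 3s and [AsO₄³⁻] = s.
Ksp = [Ag⁺]^3[AsO₄³⁻] = (3s)^3 · s = 27s^4 = 6.6×10⁻²³
s = 1.3×10⁻⁶ mol L⁻¹
[Ag⁺] = 3s = 3.8×10⁻⁶ mol L⁻¹

3.8×10⁻⁶ M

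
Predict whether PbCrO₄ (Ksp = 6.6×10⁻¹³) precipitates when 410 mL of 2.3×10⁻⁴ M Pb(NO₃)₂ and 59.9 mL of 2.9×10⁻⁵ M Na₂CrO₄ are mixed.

Yes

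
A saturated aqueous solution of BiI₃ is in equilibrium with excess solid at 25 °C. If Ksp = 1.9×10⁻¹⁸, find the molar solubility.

BiI₃(s) ⇌ Bi³⁺(aq) + 3 I⁻(aq)
For each mole of BiI₃ that dissolves per liter, [Bi³⁺] = s and [I⁻] = 3s; let s denote this solubility.
Ksp = [Bi³⁺][I⁻]^3 = s · (3s)^3 = 27s^4
27s^4 = 1.9×10⁻¹⁸  ⇒  s^4 = 7.0×10⁻²⁰
s = (7.0×10⁻²⁰)^(1/4) = 1.6×10⁻⁵ mol/L

1.6×10⁻⁵ M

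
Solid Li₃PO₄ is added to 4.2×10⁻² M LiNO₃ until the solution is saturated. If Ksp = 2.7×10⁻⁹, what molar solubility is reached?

3.6×10⁻⁵ M

Li₃PO₄(s) ⇌ 3 Li⁺(aq) + PO₄³⁻(aq)
Let s be the solubility of Li₃PO₄ here. The common ion gives [Li⁺] ≈ 4.2×10⁻² M, and [PO₄³⁻] = s.
Ksp = [Li⁺]^3[PO₄³⁻] = (4.2×10⁻²)^3s
s = 2.7×10⁻⁹ / (4.2×10⁻²)^3 = 3.6×10⁻⁵
s = 3.6×10⁻⁵ M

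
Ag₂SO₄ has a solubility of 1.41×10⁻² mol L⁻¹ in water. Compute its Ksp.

Ksp = 1.12×10⁻⁵

Ag₂SO₄(s) ⇌ 2 Ag⁺(aq) + SO₄²⁻(aq)
Let s be the molar solubility. Then [Ag⁺] = 2s and [SO₄²⁻] = s.
Ksp = [Ag⁺]^2[SO₄²⁻] = (2s)^2 · s = 4s^3
Ksp = 4 × (1.41×10⁻²)^3 = 1.12×10⁻⁵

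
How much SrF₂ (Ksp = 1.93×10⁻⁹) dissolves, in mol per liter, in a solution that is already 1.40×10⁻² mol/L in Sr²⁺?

1.86×10⁻⁴ M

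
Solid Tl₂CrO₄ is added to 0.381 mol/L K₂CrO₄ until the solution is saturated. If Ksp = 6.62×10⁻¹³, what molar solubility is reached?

6.59×10⁻⁷ M

Tl₂CrO₄(s) ⇌ 2 Tl⁺(aq) + CrO₄²⁻(aq)
CrO₄²⁻ is already present at 0.381 mol/L. If s mol/L of Tl₂CrO₄ dissolves, [Tl⁺] = 2s while [CrO₄²⁻] ≈ 0.381 mol/L.
Ksp = [Tl⁺]^2[CrO₄²⁻] = (2s)^2(0.381)
(2s)^2 = 6.62×10⁻¹³ / (0.381) = 1.74×10⁻¹²
s = 6.59×10⁻⁷ mol/L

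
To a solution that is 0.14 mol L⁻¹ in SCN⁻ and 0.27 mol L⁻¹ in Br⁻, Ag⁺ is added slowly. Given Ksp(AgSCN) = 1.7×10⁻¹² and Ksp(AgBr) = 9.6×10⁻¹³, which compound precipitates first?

AgBr

A salt starts to precipitate once the ion product Q reaches its Ksp.
For AgSCN: [Ag⁺] = (Ksp/[SCN⁻]) = 1.2×10⁻¹¹ mol L⁻¹
For AgBr: [Ag⁺] = (Ksp/[Br⁻]) = 3.6×10⁻¹² mol L⁻¹
The smaller threshold [Ag⁺] is reached first, so AgBr precipitates first.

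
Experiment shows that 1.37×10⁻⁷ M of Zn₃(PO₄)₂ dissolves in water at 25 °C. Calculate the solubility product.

Ksp = 5.21×10⁻³³

Zn₃(PO₄)₂(s) ⇌ 3 Zn²⁺(aq) + 2 PO₄³⁻(aq)
If s mol/L of Zn₃(PO₄)₂ dissolves, [Zn²⁺] = 3s and [PO₄³⁻] = 2s.
Ksp = [Zn²⁺]^3[PO₄³⁻]^2 = (3s)^3 · (2s)^2 = 108s^5
Ksp = 108 × (1.37×10⁻⁷)^5 = 5.21×10⁻³³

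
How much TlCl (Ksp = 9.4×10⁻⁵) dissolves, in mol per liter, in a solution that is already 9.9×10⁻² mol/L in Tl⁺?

9.5×10⁻⁴ M

TlCl(s) ⇌ Tl⁺(aq) + Cl⁻(aq)
With Tl⁺ already at 9.9×10⁻² mol/L and s small, take [Tl⁺] ≈ 9.9×10⁻² mol/L and [Cl⁻] = s.
Ksp = [Tl⁺][Cl⁻] = (9.9×10⁻²)s
s = 9.4×10⁻⁵ / (9.9×10⁻²) = 9.5×10⁻⁴
s = 9.5×10⁻⁴ mol/L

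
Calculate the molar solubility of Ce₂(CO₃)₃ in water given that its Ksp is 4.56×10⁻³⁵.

Ce₂(CO₃)₃(s) ⇌ 2 Ce³⁺(aq) + 3 CO₃²⁻(aq)
Let s be the molar solubility. Then [Ce³⁺] = 2s and [CO₃²⁻] = 3s.
Ksp = [Ce³⁺]^2[CO₃²⁻]^3 = (2s)^2 · (3s)^3 = 108s^5
108s^5 = 4.56×10⁻³⁵  ⇒  s^5 = 4.22×10⁻³⁷
Taking the 5th root, s = 5.31×10⁻⁸ mol L⁻¹.

5.31×10⁻⁸ M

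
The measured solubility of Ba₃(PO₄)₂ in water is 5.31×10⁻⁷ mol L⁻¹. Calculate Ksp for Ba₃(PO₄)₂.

Ba₃(PO₄)₂(s) ⇌ 3 Ba²⁺(aq) + 2 PO₄³⁻(aq)
If s mol/L of Ba₃(PO₄)₂ dissolves, [Ba²⁺] = 3s and [PO₄³⁻] = 2s.
Ksp = [Ba²⁺]^3[PO₄³⁻]^2 = (3s)^3 · (2s)^2 = 108s^5
Ksp = 108 × (5.31×10⁻⁷)^5 = 4.56×10⁻³⁰

Ksp = 4.56×10⁻³⁰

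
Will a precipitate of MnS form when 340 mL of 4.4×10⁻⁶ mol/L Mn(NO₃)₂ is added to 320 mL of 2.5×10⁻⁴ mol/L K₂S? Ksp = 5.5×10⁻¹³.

Total volume after mixing = 340 + 320 = 660 mL.
[Mn²⁺] = (4.4×10⁻⁶)(340)/660 = 2.3×10⁻⁶ mol/L
[S²⁻] = (2.5×10⁻⁴)(320)/660 = 1.2×10⁻⁴ mol/L
Q = [Mn²⁺][S²⁻] = 2.7×10⁻¹⁰
Q = 2.7×10⁻¹⁰ > Ksp = 5.5×10⁻¹³, so the solution is supersaturated and MnS precipitates.

Yes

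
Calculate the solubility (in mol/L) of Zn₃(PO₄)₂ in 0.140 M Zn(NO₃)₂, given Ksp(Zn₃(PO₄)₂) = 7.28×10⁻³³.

8.14×10⁻¹⁶ M

Zn₃(PO₄)₂(s) ⇌ 3 Zn²⁺(aq) + 2 PO₄³⁻(aq)
With Zn²⁺ already at 0.140 M and s small, take [Zn²⁺] ≈ 0.140 M and [PO₄³⁻] = 2s.
Ksp = [Zn²⁺]^3[PO₄³⁻]^2 = (0.140)^3(2s)^2
(2s)^2 = 7.28×10⁻³³ / (0.140)^3 = 2.65×10⁻³⁰
s = 8.14×10⁻¹⁶ M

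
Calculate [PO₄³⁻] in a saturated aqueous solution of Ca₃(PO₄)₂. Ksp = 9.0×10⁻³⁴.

1.9×10⁻⁷ M

Ca₃(PO₄)₂(s) ⇌ 3 Ca²⁺(aq) + 2 PO₄³⁻(aq)
Call the molar solubility s, so that [Ca²⁺] = 3s and [PO₄³⁻] = 2s.
Ksp = [Ca²⁺]^3[PO₄³⁻]^2 = (3s)^3 · (2s)^2 = 108s^5 = 9.0×10⁻³⁴
s = 9.6×10⁻⁸ M
[PO₄³⁻] = 2s = 1.9×10⁻⁷ M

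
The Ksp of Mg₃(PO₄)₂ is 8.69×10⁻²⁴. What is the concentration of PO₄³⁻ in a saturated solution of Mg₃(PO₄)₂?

1.91×10⁻⁵ M

Mg₃(PO₄)₂(s) ⇌ 3 Mg²⁺(aq) + 2 PO₄³⁻(aq)
Let s be the molar solubility. Then [Mg²⁺] = 3s and [PO₄³⁻] = 2s.
Ksp = [Mg²⁺]^3[PO₄³⁻]^2 = (3s)^3 · (2s)^2 = 108s^5 = 8.69×10⁻²⁴
s = 9.57×10⁻⁶ mol/L
[PO₄³⁻] = 2s = 1.91×10⁻⁵ mol/L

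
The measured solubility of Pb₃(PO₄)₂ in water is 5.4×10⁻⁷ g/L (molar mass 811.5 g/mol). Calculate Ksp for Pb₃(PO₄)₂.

Ksp = 1.4×10⁻⁴⁴

Convert to molarity: s = 5.4×10⁻⁷ / 811.5 = 6.654×10⁻¹⁰ mol/L
Pb₃(PO₄)₂(s) ⇌ 3 Pb²⁺(aq) + 2 PO₄³⁻(aq)
With molar solubility s: [Pb²⁺] = 3s, [PO₄³⁻] = 2s.
Ksp = [Pb²⁺]^3[PO₄³⁻]^2 = (3s)^3 · (2s)^2 = 108s^5
Ksp = 108 × (6.654×10⁻¹⁰)^5 = 1.4×10⁻⁴⁴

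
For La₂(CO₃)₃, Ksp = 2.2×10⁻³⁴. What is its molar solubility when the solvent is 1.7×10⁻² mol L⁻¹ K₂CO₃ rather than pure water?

3.3×10⁻¹⁵ M

La₂(CO₃)₃(s) ⇌ 2 La³⁺(aq) + 3 CO₃²⁻(aq)
CO₃²⁻ is already present at 1.7×10⁻² mol L⁻¹. If s mol/L of La₂(CO₃)₃ dissolves, [La³⁺] = 2s while [CO₃²⁻] ≈ 1.7×10⁻² mol L⁻¹.
Ksp = [La³⁺]^2[CO₃²⁻]^3 = (2s)^2(1.7×10⁻²)^3
(2s)^2 = 2.2×10⁻³⁴ / (1.7×10⁻²)^3 = 4.5×10⁻²⁹
s = 3.3×10⁻¹⁵ mol L⁻¹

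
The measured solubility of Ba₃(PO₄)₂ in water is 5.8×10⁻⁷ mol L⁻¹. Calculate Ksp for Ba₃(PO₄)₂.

Ba₃(PO₄)₂(s) ⇌ 3 Ba²⁺(aq) + 2 PO₄³⁻(aq)
Let s be the molar solubility. Then [Ba²⁺] = 3s and [PO₄³⁻] = 2s.
Ksp = [Ba²⁺]^3[PO₄³⁻]^2 = (3s)^3 · (2s)^2 = 108s^5
Ksp = 108 × (5.8×10⁻⁷)^5 = 7.1×10⁻³⁰

Ksp = 7.1×10⁻³⁰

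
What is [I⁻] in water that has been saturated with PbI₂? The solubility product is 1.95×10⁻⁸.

3.39×10⁻³ M

PbI₂(s) ⇌ Pb²⁺(aq) + 2 I⁻(aq)
If s mol/L of PbI₂ dissolves, [Pb²⁺] = s and [I⁻] = 2s.
Ksp = [Pb²⁺][I⁻]^2 = s · (2s)^2 = 4s^3 = 1.95×10⁻⁸
s = 1.70×10⁻³ mol L⁻¹
[I⁻] = 2s = 3.39×10⁻³ mol L⁻¹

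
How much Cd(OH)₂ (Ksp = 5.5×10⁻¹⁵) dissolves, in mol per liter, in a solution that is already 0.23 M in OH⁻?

1.0×10⁻¹³ M

Cd(OH)₂(s) ⇌ Cd²⁺(aq) + 2 OH⁻(aq)
With OH⁻ already at 0.23 M and s small, take [OH⁻] ≈ 0.23 M and [Cd²⁺] = s.
Ksp = [Cd²⁺][OH⁻]^2 = s(0.23)^2
s = 5.5×10⁻¹⁵ / (0.23)^2 = 1.0×10⁻¹³
s = 1.0×10⁻¹³ M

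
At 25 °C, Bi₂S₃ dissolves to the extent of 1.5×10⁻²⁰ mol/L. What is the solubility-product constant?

Bi₂S₃(s) ⇌ 2 Bi³⁺(aq) + 3 S²⁻(aq)
For each mole of Bi₂S₃ that dissolves per liter, [Bi³⁺] = 2s and [S²⁻] = 3s; let s denote this solubility.
Ksp = [Bi³⁺]^2[S²⁻]^3 = (2s)^2 · (3s)^3 = 108s^5
Ksp = 108 × (1.5×10⁻²⁰)^5 = 8.2×10⁻⁹⁸

Ksp = 8.2×10⁻⁹⁸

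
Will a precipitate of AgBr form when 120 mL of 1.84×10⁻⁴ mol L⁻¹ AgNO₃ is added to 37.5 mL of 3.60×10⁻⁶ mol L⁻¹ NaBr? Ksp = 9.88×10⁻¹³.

After mixing, V = 120 mL + 37.5 mL = 157.5 mL.
[Ag⁺] = (1.84×10⁻⁴)(120)/157.5 = 1.40×10⁻⁴ mol L⁻¹
[Br⁻] = (3.60×10⁻⁶)(37.5)/157.5 = 8.57×10⁻⁷ mol L⁻¹
Q = [Ag⁺][Br⁻] = 1.20×10⁻¹⁰
Because Q > Ksp (1.20×10⁻¹⁰ vs 9.88×10⁻¹³), a precipitate of AgBr forms.

Yes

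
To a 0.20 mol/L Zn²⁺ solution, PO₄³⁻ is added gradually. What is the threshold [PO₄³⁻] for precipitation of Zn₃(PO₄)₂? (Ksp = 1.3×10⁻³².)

Precipitation of each salt begins when its ion product equals Ksp.
Zn₃(PO₄)₂(s) ⇌ 3 Zn²⁺(aq) + 2 PO₄³⁻(aq)
Ksp = [Zn²⁺]^3[PO₄³⁻]^2 = [PO₄³⁻]^2(0.20)^3
[PO₄³⁻]^2 = 1.3×10⁻³² / (0.20)^3 = 1.6×10⁻³⁰
[PO₄³⁻] = 1.3×10⁻¹⁵ mol/L

1.3×10⁻¹⁵ M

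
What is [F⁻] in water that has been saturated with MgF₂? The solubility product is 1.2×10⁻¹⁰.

6.2×10⁻⁴ M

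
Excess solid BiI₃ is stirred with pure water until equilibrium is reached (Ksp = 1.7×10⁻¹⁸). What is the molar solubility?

BiI₃(s) ⇌ Bi³⁺(aq) + 3 I⁻(aq)
Let s be the molar solubility. Then [Bi³⁺] = s and [I⁻] = 3s.
Ksp = [Bi³⁺][I⁻]^3 = s · (3s)^3 = 27s^4
27s^4 = 1.7×10⁻¹⁸  ⇒  s^4 = 6.3×10⁻²⁰
s = (6.3×10⁻²⁰)^(1/4) = 1.6×10⁻⁵ M

1.6×10⁻⁵ M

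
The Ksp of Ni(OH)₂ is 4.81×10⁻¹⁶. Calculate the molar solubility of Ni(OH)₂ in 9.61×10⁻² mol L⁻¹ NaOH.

Ni(OH)₂(s) ⇌ Ni²⁺(aq) + 2 OH⁻(aq)
The solution already contains OH⁻ at 9.61×10⁻² mol L⁻¹. Let s be the molar solubility of Ni(OH)₂.
[OH⁻] ≈ 9.61×10⁻² mol L⁻¹ (common ion dominates); [Ni²⁺] = s.
Ksp = [Ni²⁺][OH⁻]^2 = s(9.61×10⁻²)^2
s = 4.81×10⁻¹⁶ / (9.61×10⁻²)^2 = 5.21×10⁻¹⁴
s = 5.21×10⁻¹⁴ mol L⁻¹

5.21×10⁻¹⁴ M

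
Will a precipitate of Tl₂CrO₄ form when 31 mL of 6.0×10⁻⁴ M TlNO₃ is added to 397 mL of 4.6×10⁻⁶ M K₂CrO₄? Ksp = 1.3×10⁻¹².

No

Total volume after mixing = 31 + 397 = 428 mL.
[Tl⁺] = (6.0×10⁻⁴)(31)/428 = 4.3×10⁻⁵ M
[CrO₄²⁻] = (4.6×10⁻⁶)(397)/428 = 4.3×10⁻⁶ M
Q = [Tl⁺]^2[CrO₄²⁻] = 8.1×10⁻¹⁵
Since Q (8.1×10⁻¹⁵) is less than Ksp (1.3×10⁻¹²), no Tl₂CrO₄ precipitates.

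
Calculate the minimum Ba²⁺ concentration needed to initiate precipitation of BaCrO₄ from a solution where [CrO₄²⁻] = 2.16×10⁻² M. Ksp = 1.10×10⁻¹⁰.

5.09×10⁻⁹ M

Each salt precipitates once Q = Ksp for that salt.
BaCrO₄(s) ⇌ Ba²⁺(aq) + CrO₄²⁻(aq)
Ksp = [Ba²⁺][CrO₄²⁻] = [Ba²⁺](2.16×10⁻²)
[Ba²⁺] = 1.10×10⁻¹⁰ / (2.16×10⁻²) = 5.09×10⁻⁹
[Ba²⁺] = 5.09×10⁻⁹ M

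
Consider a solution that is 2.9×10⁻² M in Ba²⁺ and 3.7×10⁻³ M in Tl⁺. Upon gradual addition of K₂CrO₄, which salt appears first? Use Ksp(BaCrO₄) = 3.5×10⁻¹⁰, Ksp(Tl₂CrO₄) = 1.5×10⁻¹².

BaCrO₄

Precipitation begins when Q = Ksp.
For BaCrO₄: [CrO₄²⁻] = (Ksp/[Ba²⁺]) = 1.2×10⁻⁸ M
For Tl₂CrO₄: [CrO₄²⁻] = (Ksp/[Tl⁺]^2) = 1.1×10⁻⁷ M
Since BaCrO₄ needs less CrO₄²⁻ to reach saturation, it precipitates first.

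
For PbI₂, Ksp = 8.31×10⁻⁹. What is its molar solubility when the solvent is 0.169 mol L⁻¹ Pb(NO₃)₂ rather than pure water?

1.11×10⁻⁴ M

PbI₂(s) ⇌ Pb²⁺(aq) + 2 I⁻(aq)
Pb²⁺ is already present at 0.169 mol L⁻¹. If s mol/L of PbI₂ dissolves, [I⁻] = 2s while [Pb²⁺] ≈ 0.169 mol L⁻¹.
Ksp = [Pb²⁺][I⁻]^2 = (0.169)(2s)^2
(2s)^2 = 8.31×10⁻⁹ / (0.169) = 4.92×10⁻⁸
s = 1.11×10⁻⁴ mol L⁻¹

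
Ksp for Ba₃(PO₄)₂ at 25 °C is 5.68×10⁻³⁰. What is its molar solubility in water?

Ba₃(PO₄)₂(s) ⇌ 3 Ba²⁺(aq) + 2 PO₄³⁻(aq)
If s mol/L of Ba₃(PO₄)₂ dissolves, [Ba²⁺] = 3s and [PO₄³⁻] = 2s.
Ksp = [Ba²⁺]^3[PO₄³⁻]^2 = (3s)^3 · (2s)^2 = 108s^5
108s^5 = 5.68×10⁻³⁰  ⇒  s^5 = 5.26×10⁻³²
s = (5.26×10⁻³²)^(1/5) = 5.55×10⁻⁷ M

5.55×10⁻⁷ M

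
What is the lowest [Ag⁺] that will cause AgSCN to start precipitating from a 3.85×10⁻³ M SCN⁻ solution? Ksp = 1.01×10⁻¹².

2.62×10⁻¹⁰ M

Precipitation of each salt begins when its ion product equals Ksp.
AgSCN(s) ⇌ Ag⁺(aq) + SCN⁻(aq)
Ksp = [Ag⁺][SCN⁻] = [Ag⁺](3.85×10⁻³)
[Ag⁺] = 1.01×10⁻¹² / (3.85×10⁻³) = 2.62×10⁻¹⁰
[Ag⁺] = 2.62×10⁻¹⁰ M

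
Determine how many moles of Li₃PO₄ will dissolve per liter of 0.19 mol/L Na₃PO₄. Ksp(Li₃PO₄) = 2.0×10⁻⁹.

Li₃PO₄(s) ⇌ 3 Li⁺(aq) + PO₄³⁻(aq)
The solution already contains PO₄³⁻ at 0.19 mol/L. Let s be the molar solubility of Li₃PO₄.
[PO₄³⁻] ≈ 0.19 mol/L (common ion dominates); [Li⁺] = 3s.
Ksp = [Li⁺]^3[PO₄³⁻] = (3s)^3(0.19)
(3s)^3 = 2.0×10⁻⁹ / (0.19) = 1.1×10⁻⁸
s = 7.3×10⁻⁴ mol/L

7.3×10⁻⁴ M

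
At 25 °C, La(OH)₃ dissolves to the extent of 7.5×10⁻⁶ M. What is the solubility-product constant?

La(OH)₃(s) ⇌ La³⁺(aq) + 3 OH⁻(aq)
With molar solubility s: [La³⁺] = s, [OH⁻] = 3s.
Ksp = [La³⁺][OH⁻]^3 = s · (3s)^3 = 27s^4
Ksp = 27 × (7.5×10⁻⁶)^4 = 8.5×10⁻²⁰

Ksp = 8.5×10⁻²⁰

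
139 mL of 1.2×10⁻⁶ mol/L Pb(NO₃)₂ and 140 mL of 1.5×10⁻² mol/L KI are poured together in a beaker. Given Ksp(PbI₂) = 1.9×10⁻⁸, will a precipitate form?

No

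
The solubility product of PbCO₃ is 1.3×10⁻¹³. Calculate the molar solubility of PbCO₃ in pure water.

PbCO₃(s) ⇌ Pb²⁺(aq) + CO₃²⁻(aq)
For each mole of PbCO₃ that dissolves per liter, [Pb²⁺] = s and [CO₃²⁻] = s; let s denote this solubility.
Ksp = [Pb²⁺][CO₃²⁻] = s · s = s^2
s^2 = 1.3×10⁻¹³
s = 3.6×10⁻⁷ mol/L

3.6×10⁻⁷ M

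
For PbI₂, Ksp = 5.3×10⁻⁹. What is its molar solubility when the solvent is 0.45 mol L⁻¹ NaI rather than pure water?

PbI₂(s) ⇌ Pb²⁺(aq) + 2 I⁻(aq)
With I⁻ already at 0.45 mol L⁻¹ and s small, take [I⁻] ≈ 0.45 mol L⁻¹ and [Pb²⁺] = s.
Ksp = [Pb²⁺][I⁻]^2 = s(0.45)^2
s = 5.3×10⁻⁹ / (0.45)^2 = 2.6×10⁻⁸
s = 2.6×10⁻⁸ mol L⁻¹

2.6×10⁻⁸ M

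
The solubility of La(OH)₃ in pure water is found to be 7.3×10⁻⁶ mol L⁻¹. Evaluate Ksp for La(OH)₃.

La(OH)₃(s) ⇌ La³⁺(aq) + 3 OH⁻(aq)
With molar solubility s: [La³⁺] = s, [OH⁻] = 3s.
Ksp = [La³⁺][OH⁻]^3 = s · (3s)^3 = 27s^4
Ksp = 27 × (7.3×10⁻⁶)^4 = 7.7×10⁻²⁰

Ksp = 7.7×10⁻²⁰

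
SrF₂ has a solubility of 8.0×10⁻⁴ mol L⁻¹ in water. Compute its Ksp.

SrF₂(s) ⇌ Sr²⁺(aq) + 2 F⁻(aq)
If s mol/L of SrF₂ dissolves, [Sr²⁺] = s and [F⁻] = 2s.
Ksp = [Sr²⁺][F⁻]^2 = s · (2s)^2 = 4s^3
Ksp = 4 × (8.0×10⁻⁴)^3 = 2.0×10⁻⁹

Ksp = 2.0×10⁻⁹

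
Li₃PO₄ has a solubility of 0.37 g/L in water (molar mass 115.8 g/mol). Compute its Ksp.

s = (0.37 g L⁻¹)/(115.8 g mol⁻¹) = 3.195×10⁻³ M
Li₃PO₄(s) ⇌ 3 Li⁺(aq) + PO₄³⁻(aq)
With molar solubility s: [Li⁺] = 3s, [PO₄³⁻] = s.
Ksp = [Li⁺]^3[PO₄³⁻] = (3s)^3 · s = 27s^4
Ksp = 27 × (3.195×10⁻³)^4 = 2.8×10⁻⁹

Ksp = 2.8×10⁻⁹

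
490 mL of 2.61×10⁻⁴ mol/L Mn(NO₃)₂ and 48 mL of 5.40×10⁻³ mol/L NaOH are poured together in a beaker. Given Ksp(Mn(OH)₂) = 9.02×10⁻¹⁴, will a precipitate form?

Yes

The combined volume is 538 mL.
[Mn²⁺] = (2.61×10⁻⁴)(490)/538 = 2.38×10⁻⁴ mol/L
[OH⁻] = (5.40×10⁻³)(48)/538 = 4.82×10⁻⁴ mol/L
Q = [Mn²⁺][OH⁻]^2 = 5.52×10⁻¹¹
Because Q > Ksp (5.52×10⁻¹¹ vs 9.02×10⁻¹⁴), a precipitate of Mn(OH)₂ forms.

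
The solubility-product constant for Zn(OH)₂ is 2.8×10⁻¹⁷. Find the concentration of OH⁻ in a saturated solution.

3.8×10⁻⁶ M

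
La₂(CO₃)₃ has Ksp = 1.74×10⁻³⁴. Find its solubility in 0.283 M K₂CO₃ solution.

4.38×10⁻¹⁷ M

La₂(CO₃)₃(s) ⇌ 2 La³⁺(aq) + 3 CO₃²⁻(aq)
The solution already contains CO₃²⁻ at 0.283 M. Let s be the molar solubility of La₂(CO₃)₃.
[CO₃²⁻] ≈ 0.283 M (common ion dominates); [La³⁺] = 2s.
Ksp = [La³⁺]^2[CO₃²⁻]^3 = (2s)^2(0.283)^3
(2s)^2 = 1.74×10⁻³⁴ / (0.283)^3 = 7.68×10⁻³³
s = 4.38×10⁻¹⁷ M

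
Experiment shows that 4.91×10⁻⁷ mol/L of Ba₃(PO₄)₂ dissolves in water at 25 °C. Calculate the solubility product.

Ksp = 3.08×10⁻³⁰

Ba₃(PO₄)₂(s) ⇌ 3 Ba²⁺(aq) + 2 PO₄³⁻(aq)
Call the molar solubility s, so that [Ba²⁺] = 3s and [PO₄³⁻] = 2s.
Ksp = [Ba²⁺]^3[PO₄³⁻]^2 = (3s)^3 · (2s)^2 = 108s^5
Ksp = 108 × (4.91×10⁻⁷)^5 = 3.08×10⁻³⁰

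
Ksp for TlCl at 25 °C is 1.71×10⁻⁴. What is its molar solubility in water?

1.31×10⁻² M

TlCl(s) ⇌ Tl⁺(aq) + Cl⁻(aq)
For each mole of TlCl that dissolves per liter, [Tl⁺] = s and [Cl⁻] = s; let s denote this solubility.
Ksp = [Tl⁺][Cl⁻] = s · s = s^2
s^2 = 1.71×10⁻⁴
s = (1.71×10⁻⁴)^(1/2) = 1.31×10⁻² mol/L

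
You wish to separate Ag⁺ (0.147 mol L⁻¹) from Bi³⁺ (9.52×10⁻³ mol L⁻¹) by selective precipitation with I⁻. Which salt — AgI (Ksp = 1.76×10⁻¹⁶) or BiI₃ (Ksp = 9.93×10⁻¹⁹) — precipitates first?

AgI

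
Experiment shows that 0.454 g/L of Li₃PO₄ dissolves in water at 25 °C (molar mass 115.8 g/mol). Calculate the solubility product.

Ksp = 6.38×10⁻⁹

Convert to molarity: s = 0.454 / 115.8 = 3.9206×10⁻³ mol/L
Li₃PO₄(s) ⇌ 3 Li⁺(aq) + PO₄³⁻(aq)
With molar solubility s: [Li⁺] = 3s, [PO₄³⁻] = s.
Ksp = [Li⁺]^3[PO₄³⁻] = (3s)^3 · s = 27s^4
Ksp = 27 × (3.9206×10⁻³)^4 = 6.38×10⁻⁹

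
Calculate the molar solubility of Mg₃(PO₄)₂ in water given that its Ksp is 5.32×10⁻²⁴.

8.68×10⁻⁶ M

Mg₃(PO₄)₂(s) ⇌ 3 Mg²⁺(aq) + 2 PO₄³⁻(aq)
Call the molar solubility s, so that [Mg²⁺] = 3s and [PO₄³⁻] = 2s.
Ksp = [Mg²⁺]^3[PO₄³⁻]^2 = (3s)^3 · (2s)^2 = 108s^5
108s^5 = 5.32×10⁻²⁴  ⇒  s^5 = 4.93×10⁻²⁶
Taking the 5th root, s = 8.68×10⁻⁶ M.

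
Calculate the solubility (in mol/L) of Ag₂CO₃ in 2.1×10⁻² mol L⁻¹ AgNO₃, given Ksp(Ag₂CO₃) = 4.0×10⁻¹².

Ag₂CO₃(s) ⇌ 2 Ag⁺(aq) + CO₃²⁻(aq)
With Ag⁺ already at 2.1×10⁻² mol L⁻¹ and s small, take [Ag⁺] ≈ 2.1×10⁻² mol L⁻¹ and [CO₃²⁻] = s.
Ksp = [Ag⁺]^2[CO₃²⁻] = (2.1×10⁻²)^2s
s = 4.0×10⁻¹² / (2.1×10⁻²)^2 = 9.1×10⁻⁹
s = 9.1×10⁻⁹ mol L⁻¹

9.1×10⁻⁹ M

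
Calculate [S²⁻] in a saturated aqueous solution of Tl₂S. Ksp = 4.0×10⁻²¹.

Tl₂S(s) ⇌ 2 Tl⁺(aq) + S²⁻(aq)
Call the molar solubility s, so that [Tl⁺] = 2s and [S²⁻] = s.
Ksp = [Tl⁺]^2[S²⁻] = (2s)^2 · s = 4s^3 = 4.0×10⁻²¹
s = 1.0×10⁻⁷ mol L⁻¹
[S²⁻] = s = 1.0×10⁻⁷ mol L⁻¹

1.0×10⁻⁷ M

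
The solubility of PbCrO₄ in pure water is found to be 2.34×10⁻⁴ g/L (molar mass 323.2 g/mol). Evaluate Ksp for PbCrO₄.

Convert to molarity: s = 2.34×10⁻⁴ / 323.2 = 7.2401×10⁻⁷ mol/L
PbCrO₄(s) ⇌ Pb²⁺(aq) + CrO₄²⁻(aq)
Let s be the molar solubility. Then [Pb²⁺] = s and [CrO₄²⁻] = s.
Ksp = [Pb²⁺][CrO₄²⁻] = s · s = s^2
Ksp = (7.2401×10⁻⁷)^2 = 5.24×10⁻¹³

Ksp = 5.24×10⁻¹³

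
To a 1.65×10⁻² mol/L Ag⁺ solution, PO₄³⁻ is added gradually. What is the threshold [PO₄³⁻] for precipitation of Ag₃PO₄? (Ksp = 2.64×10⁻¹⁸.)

Each salt precipitates once Q = Ksp for that salt.
Ag₃PO₄(s) ⇌ 3 Ag⁺(aq) + PO₄³⁻(aq)
Ksp = [Ag⁺]^3[PO₄³⁻] = [PO₄³⁻](1.65×10⁻²)^3
[PO₄³⁻] = 2.64×10⁻¹⁸ / (1.65×10⁻²)^3 = 5.88×10⁻¹³
[PO₄³⁻] = 5.88×10⁻¹³ mol/L

5.88×10⁻¹³ M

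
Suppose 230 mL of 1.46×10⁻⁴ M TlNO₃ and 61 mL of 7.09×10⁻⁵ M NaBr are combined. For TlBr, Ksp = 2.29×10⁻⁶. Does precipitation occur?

No

After mixing, V = 230 mL + 61 mL = 291 mL.
[Tl⁺] = (1.46×10⁻⁴)(230)/291 = 1.15×10⁻⁴ M
[Br⁻] = (7.09×10⁻⁵)(61)/291 = 1.49×10⁻⁵ M
Q = [Tl⁺][Br⁻] = 1.72×10⁻⁹
Q = 1.72×10⁻⁹ < Ksp = 2.29×10⁻⁶, so the solution is unsaturated and no precipitate forms.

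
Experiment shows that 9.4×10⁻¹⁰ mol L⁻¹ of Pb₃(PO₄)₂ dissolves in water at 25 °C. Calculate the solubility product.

Pb₃(PO₄)₂(s) ⇌ 3 Pb²⁺(aq) + 2 PO₄³⁻(aq)
If s mol/L of Pb₃(PO₄)₂ dissolves, [Pb²⁺] = 3s and [PO₄³⁻] = 2s.
Ksp = [Pb²⁺]^3[PO₄³⁻]^2 = (3s)^3 · (2s)^2 = 108s^5
Ksp = 108 × (9.4×10⁻¹⁰)^5 = 7.9×10⁻⁴⁴

Ksp = 7.9×10⁻⁴⁴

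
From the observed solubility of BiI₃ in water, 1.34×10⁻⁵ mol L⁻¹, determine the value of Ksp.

BiI₃(s) ⇌ Bi³⁺(aq) + 3 I⁻(aq)
Call the molar solubility s, so that [Bi³⁺] = s and [I⁻] = 3s.
Ksp = [Bi³⁺][I⁻]^3 = s · (3s)^3 = 27s^4
Ksp = 27 × (1.34×10⁻⁵)^4 = 8.71×10⁻¹⁹

Ksp = 8.71×10⁻¹⁹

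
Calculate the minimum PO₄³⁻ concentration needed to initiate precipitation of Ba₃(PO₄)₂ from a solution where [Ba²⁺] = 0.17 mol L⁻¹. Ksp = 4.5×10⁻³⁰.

Precipitation of each salt begins when its ion product equals Ksp.
Ba₃(PO₄)₂(s) ⇌ 3 Ba²⁺(aq) + 2 PO₄³⁻(aq)
Ksp = [Ba²⁺]^3[PO₄³⁻]^2 = [PO₄³⁻]^2(0.17)^3
[PO₄³⁻]^2 = 4.5×10⁻³⁰ / (0.17)^3 = 9.2×10⁻²⁸
[PO₄³⁻] = 3.0×10⁻¹⁴ mol L⁻¹

3.0×10⁻¹⁴ M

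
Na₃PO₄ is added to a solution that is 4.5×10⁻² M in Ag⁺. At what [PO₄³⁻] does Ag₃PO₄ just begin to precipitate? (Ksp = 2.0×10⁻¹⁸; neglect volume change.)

2.2×10⁻¹⁴ M

Each salt precipitates once Q = Ksp for that salt.
Ag₃PO₄(s) ⇌ 3 Ag⁺(aq) + PO₄³⁻(aq)
Ksp = [Ag⁺]^3[PO₄³⁻] = [PO₄³⁻](4.5×10⁻²)^3
[PO₄³⁻] = 2.0×10⁻¹⁸ / (4.5×10⁻²)^3 = 2.2×10⁻¹⁴
[PO₄³⁻] = 2.2×10⁻¹⁴ M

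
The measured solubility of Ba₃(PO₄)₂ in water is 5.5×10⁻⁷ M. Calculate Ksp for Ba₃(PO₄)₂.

Ksp = 5.4×10⁻³⁰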